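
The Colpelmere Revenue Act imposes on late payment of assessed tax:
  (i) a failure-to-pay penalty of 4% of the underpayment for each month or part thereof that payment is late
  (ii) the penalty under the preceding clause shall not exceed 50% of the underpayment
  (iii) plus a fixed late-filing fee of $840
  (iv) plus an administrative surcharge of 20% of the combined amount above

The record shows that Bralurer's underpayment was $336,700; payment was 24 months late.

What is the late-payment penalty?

Accrued rate: 4% × 24 = 96%, capped at 50% → 50%
Failure-to-pay penalty: 50% of $336,700 = $168,350
Penalty before surcharge: $168,350 + $840 = $169,190
Administrative surcharge: 20% of $169,190 = $33,838
Total penalty: $169,190 + $33,838 = $203,028

$203,028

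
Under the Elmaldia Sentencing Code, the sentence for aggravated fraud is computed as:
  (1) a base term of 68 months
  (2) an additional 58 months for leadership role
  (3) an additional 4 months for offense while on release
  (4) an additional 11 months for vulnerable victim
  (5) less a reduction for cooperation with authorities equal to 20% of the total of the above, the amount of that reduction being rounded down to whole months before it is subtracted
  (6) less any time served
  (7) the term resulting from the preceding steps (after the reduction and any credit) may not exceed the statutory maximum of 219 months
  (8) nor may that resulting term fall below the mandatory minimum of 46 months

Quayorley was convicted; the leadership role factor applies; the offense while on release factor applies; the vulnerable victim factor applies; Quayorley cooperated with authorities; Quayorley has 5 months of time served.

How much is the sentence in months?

108 months

Leadership role enhancement: +58 months
Offense while on release enhancement: +4 months
Vulnerable victim enhancement: +11 months
Adjusted term: 68 months + 58 months + 4 months + 11 months = 141 months
Cooperation with authorities reduction: 20% of 141 months = 28 months (rounded down)
After reduction: 141 − 28 = 113 months
Less time served: 113 months − 5 months = 108 months
Cap at 219 months: 108 months is within the cap, no reduction.
Minimum 46 months: 108 months meets the minimum, no increase.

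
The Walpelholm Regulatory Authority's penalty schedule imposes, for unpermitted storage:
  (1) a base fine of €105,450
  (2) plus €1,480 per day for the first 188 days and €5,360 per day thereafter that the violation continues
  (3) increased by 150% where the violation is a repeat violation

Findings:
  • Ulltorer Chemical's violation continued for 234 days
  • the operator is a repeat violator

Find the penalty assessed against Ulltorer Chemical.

€1,575,625

First 188 days: 188 × €1,480 = €278,240
Remaining days: (234 − 188) × €5,360 = €246,560
Per-day component: €278,240 + €246,560 = €524,800
Base plus per-day: €105,450 + €524,800 = €630,250
Enhancement: 150% of €630,250 = €945,375
Enhanced fine: €630,250 + €945,375 = €1,575,625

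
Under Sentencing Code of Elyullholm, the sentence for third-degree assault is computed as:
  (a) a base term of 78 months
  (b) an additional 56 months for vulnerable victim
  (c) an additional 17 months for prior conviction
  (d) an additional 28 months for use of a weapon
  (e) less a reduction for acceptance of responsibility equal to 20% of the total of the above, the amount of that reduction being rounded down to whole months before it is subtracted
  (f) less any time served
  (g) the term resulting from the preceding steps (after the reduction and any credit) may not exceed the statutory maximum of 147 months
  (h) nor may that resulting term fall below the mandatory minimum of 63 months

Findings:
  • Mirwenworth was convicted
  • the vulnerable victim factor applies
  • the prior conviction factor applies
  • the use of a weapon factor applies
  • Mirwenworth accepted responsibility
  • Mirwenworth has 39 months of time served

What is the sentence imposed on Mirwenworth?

105 months

Vulnerable victim enhancement: +56 months
Prior conviction enhancement: +17 months
Use of a weapon enhancement: +28 months
Adjusted term: 78 months + 56 months + 17 months + 28 months = 179 months
Acceptance of responsibility reduction: 20% of 179 months = 35 months (rounded down)
After reduction: 179 − 35 = 144 months
Less time served: 144 months − 39 months = 105 months
Cap at 147 months: 105 months is within the cap, no reduction.
Minimum 63 months: 105 months meets the minimum, no increase.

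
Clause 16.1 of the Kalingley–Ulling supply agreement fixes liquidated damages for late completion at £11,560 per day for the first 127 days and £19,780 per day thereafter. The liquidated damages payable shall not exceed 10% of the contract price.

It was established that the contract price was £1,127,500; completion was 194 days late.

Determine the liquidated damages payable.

First 127 days: 127 × £11,560 = £1,468,120
Remaining days: (194 − 127) × £19,780 = £1,325,260
Accrued per-day damages: £1,468,120 + £1,325,260 = £2,793,380
Cap: 10% of £1,127,500 = £112,750
Cap at £112,750: £2,793,380 exceeds the cap → £112,750

£112,750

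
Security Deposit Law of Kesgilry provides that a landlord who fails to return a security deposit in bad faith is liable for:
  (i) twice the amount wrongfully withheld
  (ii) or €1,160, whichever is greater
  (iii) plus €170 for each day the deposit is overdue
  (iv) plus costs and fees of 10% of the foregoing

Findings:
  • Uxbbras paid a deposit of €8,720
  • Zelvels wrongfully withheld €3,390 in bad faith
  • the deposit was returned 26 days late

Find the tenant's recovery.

€12,320

Doubled: 2 × €3,390 = €6,780
Minimum €1,160: €6,780 meets the minimum, no increase.
Late-return penalty: 26 × €170 = €4,420
Damages plus late penalty: €6,780 + €4,420 = €11,200
Costs and fees: 10% of €11,200 = €1,120
Total recovery: €11,200 + €1,120 = €12,320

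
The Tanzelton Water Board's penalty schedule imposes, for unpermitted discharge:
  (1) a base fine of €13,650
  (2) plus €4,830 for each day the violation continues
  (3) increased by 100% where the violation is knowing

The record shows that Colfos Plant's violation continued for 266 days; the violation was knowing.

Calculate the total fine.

Per-day component: 266 × €4,830 = €1,284,780
Base plus per-day: €13,650 + €1,284,780 = €1,298,430
Enhancement: 100% of €1,298,430 = €1,298,430
Enhanced fine: €1,298,430 + €1,298,430 = €2,596,860

€2,596,860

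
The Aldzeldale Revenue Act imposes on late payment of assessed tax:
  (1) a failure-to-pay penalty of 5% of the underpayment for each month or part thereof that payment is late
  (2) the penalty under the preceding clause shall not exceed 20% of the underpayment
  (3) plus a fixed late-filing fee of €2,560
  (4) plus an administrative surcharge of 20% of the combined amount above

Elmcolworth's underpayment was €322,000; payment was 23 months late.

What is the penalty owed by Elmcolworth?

Accrued rate: 5% × 23 = 115%, capped at 20% → 20%
Failure-to-pay penalty: 20% of €322,000 = €64,400
Penalty before surcharge: €64,400 + €2,560 = €66,960
Administrative surcharge: 20% of €66,960 = €13,392
Total penalty: €66,960 + €13,392 = €80,352

€80,352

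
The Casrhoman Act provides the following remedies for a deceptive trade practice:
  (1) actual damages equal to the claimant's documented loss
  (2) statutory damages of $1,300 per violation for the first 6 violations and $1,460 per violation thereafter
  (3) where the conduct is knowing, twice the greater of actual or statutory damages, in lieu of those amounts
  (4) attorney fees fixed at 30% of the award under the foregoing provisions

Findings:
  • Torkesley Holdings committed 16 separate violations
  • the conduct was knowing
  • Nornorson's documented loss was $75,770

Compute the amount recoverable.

First 6 violations: 6 × $1,300 = $7,800
Remaining violations: (16 − 6) × $1,460 = $14,600
Statutory damages: $7,800 + $14,600 = $22,400
Greater of actual damages ($75,770) or statutory damages ($22,400): $75,770
Doubled: 2 × $75,770 = $151,540
Attorney fees: 30% of $151,540 = $45,462
Total recovery: $151,540 + $45,462 = $197,002

$197,002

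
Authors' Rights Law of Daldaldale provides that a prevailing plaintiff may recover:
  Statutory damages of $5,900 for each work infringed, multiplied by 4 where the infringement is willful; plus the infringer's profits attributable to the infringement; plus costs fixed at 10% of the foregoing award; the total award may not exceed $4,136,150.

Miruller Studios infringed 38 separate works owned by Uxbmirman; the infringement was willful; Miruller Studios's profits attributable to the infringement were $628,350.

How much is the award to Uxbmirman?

$1,677,665

Statutory damages: 38 × $5,900 = $224,200
Multiplied by 4: 4 × $224,200 = $896,800
Combined award: $896,800 + $628,350 = $1,525,150
Costs: 10% of $1,525,150 = $152,515
Award plus costs: $1,525,150 + $152,515 = $1,677,665
Cap at $4,136,150: $1,677,665 is within the cap, no reduction.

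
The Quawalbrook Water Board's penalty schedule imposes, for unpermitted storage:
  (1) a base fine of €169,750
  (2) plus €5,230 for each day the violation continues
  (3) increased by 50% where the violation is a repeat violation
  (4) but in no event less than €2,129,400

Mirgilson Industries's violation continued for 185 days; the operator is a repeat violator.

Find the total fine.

€2,129,400

Per-day component: 185 × €5,230 = €967,550
Base plus per-day: €169,750 + €967,550 = €1,137,300
Enhancement: 50% of €1,137,300 = €568,650
Enhanced fine: €1,137,300 + €568,650 = €1,705,950
Minimum €2,129,400: €1,705,950 is below the minimum → €2,129,400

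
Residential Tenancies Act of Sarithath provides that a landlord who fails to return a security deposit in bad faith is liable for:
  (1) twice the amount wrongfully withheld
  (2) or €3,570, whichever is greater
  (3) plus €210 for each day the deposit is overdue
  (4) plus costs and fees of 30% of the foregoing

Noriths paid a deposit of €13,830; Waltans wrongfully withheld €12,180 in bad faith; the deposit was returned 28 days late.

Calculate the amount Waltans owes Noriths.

€39,312

Doubled: 2 × €12,180 = €24,360
Minimum €3,570: €24,360 meets the minimum, no increase.
Late-return penalty: 28 × €210 = €5,880
Damages plus late penalty: €24,360 + €5,880 = €30,240
Costs and fees: 30% of €30,240 = €9,072
Total recovery: €30,240 + €9,072 = €39,312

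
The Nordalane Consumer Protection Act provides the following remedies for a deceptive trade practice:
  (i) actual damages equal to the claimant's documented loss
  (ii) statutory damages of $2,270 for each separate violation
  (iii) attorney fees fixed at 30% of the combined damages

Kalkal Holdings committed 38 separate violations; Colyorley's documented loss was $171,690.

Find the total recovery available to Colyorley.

Statutory damages: 38 × $2,270 = $86,260
Combined damages: $171,690 + $86,260 = $257,950
Attorney fees: 30% of $257,950 = $77,385
Total recovery: $257,950 + $77,385 = $335,335

$335,335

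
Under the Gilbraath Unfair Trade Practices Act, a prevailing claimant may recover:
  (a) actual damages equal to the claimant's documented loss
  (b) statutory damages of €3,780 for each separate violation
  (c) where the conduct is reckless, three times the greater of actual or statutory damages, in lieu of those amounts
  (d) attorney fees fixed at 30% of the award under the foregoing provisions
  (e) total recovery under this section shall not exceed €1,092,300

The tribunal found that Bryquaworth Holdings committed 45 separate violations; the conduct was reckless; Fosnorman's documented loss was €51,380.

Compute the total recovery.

€663,390

Statutory damages: 45 × €3,780 = €170,100
Greater of actual damages (€51,380) or statutory damages (€170,100): €170,100
Trebled: 3 × €170,100 = €510,300
Attorney fees: 30% of €510,300 = €153,090
Total before cap: €510,300 + €153,090 = €663,390
Cap at €1,092,300: €663,390 is within the cap, no reduction.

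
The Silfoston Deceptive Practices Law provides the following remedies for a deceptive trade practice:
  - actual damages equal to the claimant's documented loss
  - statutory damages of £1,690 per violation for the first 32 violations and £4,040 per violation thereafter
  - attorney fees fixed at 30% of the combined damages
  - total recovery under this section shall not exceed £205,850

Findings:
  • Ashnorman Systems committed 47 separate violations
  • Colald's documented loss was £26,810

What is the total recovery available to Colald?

First 32 violations: 32 × £1,690 = £54,080
Remaining violations: (47 − 32) × £4,040 = £60,600
Statutory damages: £54,080 + £60,600 = £114,680
Combined damages: £26,810 + £114,680 = £141,490
Attorney fees: 30% of £141,490 = £42,447
Total before cap: £141,490 + £42,447 = £183,937
Cap at £205,850: £183,937 is within the cap, no reduction.

£183,937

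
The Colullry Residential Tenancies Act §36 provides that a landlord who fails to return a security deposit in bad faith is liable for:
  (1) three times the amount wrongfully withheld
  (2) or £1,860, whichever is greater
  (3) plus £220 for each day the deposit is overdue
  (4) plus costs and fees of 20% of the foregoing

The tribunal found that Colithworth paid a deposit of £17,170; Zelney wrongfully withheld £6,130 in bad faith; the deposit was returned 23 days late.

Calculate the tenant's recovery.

£28,140

Trebled: 3 × £6,130 = £18,390
Minimum £1,860: £18,390 meets the minimum, no increase.
Late-return penalty: 23 × £220 = £5,060
Damages plus late penalty: £18,390 + £5,060 = £23,450
Costs and fees: 20% of £23,450 = £4,690
Total recovery: £23,450 + £4,690 = £28,140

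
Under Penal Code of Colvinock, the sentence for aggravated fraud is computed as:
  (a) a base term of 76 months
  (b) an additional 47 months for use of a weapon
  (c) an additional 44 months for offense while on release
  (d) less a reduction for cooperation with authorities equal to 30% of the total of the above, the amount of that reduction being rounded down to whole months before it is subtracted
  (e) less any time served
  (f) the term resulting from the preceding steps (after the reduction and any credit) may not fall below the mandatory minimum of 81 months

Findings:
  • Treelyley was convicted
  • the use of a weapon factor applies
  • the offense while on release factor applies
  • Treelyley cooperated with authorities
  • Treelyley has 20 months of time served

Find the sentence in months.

Use of a weapon enhancement: +47 months
Offense while on release enhancement: +44 months
Adjusted term: 76 months + 47 months + 44 months = 167 months
Cooperation with authorities reduction: 30% of 167 months = 50 months (rounded down)
After reduction: 167 − 50 = 117 months
Less time served: 117 months − 20 months = 97 months
Minimum 81 months: 97 months meets the minimum, no increase.

Sentence: 97 months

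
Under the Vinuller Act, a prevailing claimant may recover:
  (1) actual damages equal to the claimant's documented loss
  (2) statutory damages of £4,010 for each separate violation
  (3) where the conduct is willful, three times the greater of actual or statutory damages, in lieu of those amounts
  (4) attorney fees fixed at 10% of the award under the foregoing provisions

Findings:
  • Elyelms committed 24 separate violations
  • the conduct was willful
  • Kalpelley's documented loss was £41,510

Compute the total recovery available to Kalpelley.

Statutory damages: 24 × £4,010 = £96,240
Greater of actual damages (£41,510) or statutory damages (£96,240): £96,240
Trebled: 3 × £96,240 = £288,720
Attorney fees: 10% of £288,720 = £28,872
Total recovery: £288,720 + £28,872 = £317,592

£317,592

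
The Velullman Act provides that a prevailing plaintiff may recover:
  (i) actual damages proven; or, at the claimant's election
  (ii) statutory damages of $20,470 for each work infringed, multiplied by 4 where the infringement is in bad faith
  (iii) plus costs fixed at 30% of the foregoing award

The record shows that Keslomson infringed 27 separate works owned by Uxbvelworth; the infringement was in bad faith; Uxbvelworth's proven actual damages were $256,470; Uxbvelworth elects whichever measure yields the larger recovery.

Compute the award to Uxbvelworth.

Statutory damages: 27 × $20,470 = $552,690
Multiplied by 4: 4 × $552,690 = $2,210,760
Greater of actual damages ($256,470) or enhanced statutory damages ($2,210,760): $2,210,760
Costs: 30% of $2,210,760 = $663,228
Award plus costs: $2,210,760 + $663,228 = $2,873,988

Award: $2,873,988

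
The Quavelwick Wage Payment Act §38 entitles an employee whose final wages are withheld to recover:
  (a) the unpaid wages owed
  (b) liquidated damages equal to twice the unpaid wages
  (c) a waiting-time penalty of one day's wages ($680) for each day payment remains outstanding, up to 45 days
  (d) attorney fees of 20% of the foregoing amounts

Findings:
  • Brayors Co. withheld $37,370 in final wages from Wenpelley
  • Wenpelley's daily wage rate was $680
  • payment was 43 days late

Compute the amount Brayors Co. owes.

Doubled: 2 × $37,370 = $74,740
Penalty days: min(43, 45) = 43
Waiting-time penalty: 43 × $680 = $29,240
Subtotal: $37,370 + $74,740 + $29,240 = $141,350
Attorney fees: 20% of $141,350 = $28,270
Total award: $141,350 + $28,270 = $169,620

$169,620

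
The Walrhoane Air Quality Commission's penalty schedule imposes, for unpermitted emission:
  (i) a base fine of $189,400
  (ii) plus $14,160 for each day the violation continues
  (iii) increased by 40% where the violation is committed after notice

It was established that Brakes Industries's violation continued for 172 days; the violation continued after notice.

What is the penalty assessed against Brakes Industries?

Per-day component: 172 × $14,160 = $2,435,520
Base plus per-day: $189,400 + $2,435,520 = $2,624,920
Enhancement: 40% of $2,624,920 = $1,049,968
Enhanced fine: $2,624,920 + $1,049,968 = $3,674,888

$3,674,888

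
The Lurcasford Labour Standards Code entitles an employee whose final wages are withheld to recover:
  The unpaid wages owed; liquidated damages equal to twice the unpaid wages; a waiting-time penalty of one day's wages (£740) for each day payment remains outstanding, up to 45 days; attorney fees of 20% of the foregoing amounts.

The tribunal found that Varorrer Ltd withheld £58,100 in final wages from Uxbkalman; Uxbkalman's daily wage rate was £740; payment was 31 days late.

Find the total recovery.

Total award: £236,688

Doubled: 2 × £58,100 = £116,200
Penalty days: min(31, 45) = 31
Waiting-time penalty: 31 × £740 = £22,940
Subtotal: £58,100 + £116,200 + £22,940 = £197,240
Attorney fees: 20% of £197,240 = £39,448
Total award: £197,240 + £39,448 = £236,688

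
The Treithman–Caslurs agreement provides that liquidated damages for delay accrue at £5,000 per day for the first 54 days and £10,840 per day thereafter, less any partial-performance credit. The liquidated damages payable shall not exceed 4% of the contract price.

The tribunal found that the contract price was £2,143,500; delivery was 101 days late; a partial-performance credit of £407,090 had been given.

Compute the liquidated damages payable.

Liquidated damages: £85,740

First 54 days: 54 × £5,000 = £270,000
Remaining days: (101 − 54) × £10,840 = £509,480
Accrued per-day damages: £270,000 + £509,480 = £779,480
Less partial-performance credit: £779,480 − £407,090 = £372,390
Cap: 4% of £2,143,500 = £85,740
Cap at £85,740: £372,390 exceeds the cap → £85,740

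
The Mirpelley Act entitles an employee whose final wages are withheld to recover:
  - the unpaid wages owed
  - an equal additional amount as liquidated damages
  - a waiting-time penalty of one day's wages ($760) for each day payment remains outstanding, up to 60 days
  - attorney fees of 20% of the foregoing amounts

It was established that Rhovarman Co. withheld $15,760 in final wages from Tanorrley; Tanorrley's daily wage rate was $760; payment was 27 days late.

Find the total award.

Liquidated damages (equal amount): $15,760
Penalty days: min(27, 60) = 27
Waiting-time penalty: 27 × $760 = $20,520
Subtotal: $15,760 + $15,760 + $20,520 = $52,040
Attorney fees: 20% of $52,040 = $10,408
Total award: $52,040 + $10,408 = $62,448

Total award: $62,448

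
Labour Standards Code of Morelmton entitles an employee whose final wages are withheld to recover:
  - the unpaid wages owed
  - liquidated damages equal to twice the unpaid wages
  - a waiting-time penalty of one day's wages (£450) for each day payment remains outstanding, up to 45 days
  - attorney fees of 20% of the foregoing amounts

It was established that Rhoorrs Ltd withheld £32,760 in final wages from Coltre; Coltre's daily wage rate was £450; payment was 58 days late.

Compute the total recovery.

£142,236

Doubled: 2 × £32,760 = £65,520
Penalty days: min(58, 45) = 45
Waiting-time penalty: 45 × £450 = £20,250
Subtotal: £32,760 + £65,520 + £20,250 = £118,530
Attorney fees: 20% of £118,530 = £23,706
Total award: £118,530 + £23,706 = £142,236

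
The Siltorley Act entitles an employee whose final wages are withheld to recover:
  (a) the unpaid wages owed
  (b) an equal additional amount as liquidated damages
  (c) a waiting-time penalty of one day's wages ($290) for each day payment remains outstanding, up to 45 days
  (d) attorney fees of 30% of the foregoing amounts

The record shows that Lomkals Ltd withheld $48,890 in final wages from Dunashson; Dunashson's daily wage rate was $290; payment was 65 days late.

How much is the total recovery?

Liquidated damages (equal amount): $48,890
Penalty days: min(65, 45) = 45
Waiting-time penalty: 45 × $290 = $13,050
Subtotal: $48,890 + $48,890 + $13,050 = $110,830
Attorney fees: 30% of $110,830 = $33,249
Total award: $110,830 + $33,249 = $144,079

$144,079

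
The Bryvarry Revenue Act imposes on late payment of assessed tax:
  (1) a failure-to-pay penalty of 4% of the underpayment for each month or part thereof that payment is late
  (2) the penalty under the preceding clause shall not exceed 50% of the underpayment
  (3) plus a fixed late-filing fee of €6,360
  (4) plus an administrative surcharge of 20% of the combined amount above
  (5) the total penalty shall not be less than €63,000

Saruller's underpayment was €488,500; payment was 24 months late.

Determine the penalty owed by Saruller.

Accrued rate: 4% × 24 = 96%, capped at 50% → 50%
Failure-to-pay penalty: 50% of €488,500 = €244,250
Penalty before surcharge: €244,250 + €6,360 = €250,610
Administrative surcharge: 20% of €250,610 = €50,122
Total penalty: €250,610 + €50,122 = €300,732
Minimum €63,000: €300,732 meets the minimum, no increase.

€300,732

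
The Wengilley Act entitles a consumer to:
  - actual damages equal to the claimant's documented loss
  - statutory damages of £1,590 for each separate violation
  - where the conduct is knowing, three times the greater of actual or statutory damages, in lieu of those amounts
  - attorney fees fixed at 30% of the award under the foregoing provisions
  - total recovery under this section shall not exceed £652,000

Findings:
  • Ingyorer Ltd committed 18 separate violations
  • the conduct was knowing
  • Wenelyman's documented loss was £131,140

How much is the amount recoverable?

£511,446

Statutory damages: 18 × £1,590 = £28,620
Greater of actual damages (£131,140) or statutory damages (£28,620): £131,140
Trebled: 3 × £131,140 = £393,420
Attorney fees: 30% of £393,420 = £118,026
Total before cap: £393,420 + £118,026 = £511,446
Cap at £652,000: £511,446 is within the cap, no reduction.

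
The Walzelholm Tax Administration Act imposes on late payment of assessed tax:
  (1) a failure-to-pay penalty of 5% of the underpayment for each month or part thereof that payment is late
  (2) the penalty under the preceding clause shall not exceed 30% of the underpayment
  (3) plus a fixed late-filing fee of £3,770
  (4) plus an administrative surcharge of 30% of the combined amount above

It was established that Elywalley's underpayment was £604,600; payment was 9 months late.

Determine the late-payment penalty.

£240,695

Accrued rate: 5% × 9 = 45%, capped at 30% → 30%
Failure-to-pay penalty: 30% of £604,600 = £181,380
Penalty before surcharge: £181,380 + £3,770 = £185,150
Administrative surcharge: 30% of £185,150 = £55,545
Total penalty: £185,150 + £55,545 = £240,695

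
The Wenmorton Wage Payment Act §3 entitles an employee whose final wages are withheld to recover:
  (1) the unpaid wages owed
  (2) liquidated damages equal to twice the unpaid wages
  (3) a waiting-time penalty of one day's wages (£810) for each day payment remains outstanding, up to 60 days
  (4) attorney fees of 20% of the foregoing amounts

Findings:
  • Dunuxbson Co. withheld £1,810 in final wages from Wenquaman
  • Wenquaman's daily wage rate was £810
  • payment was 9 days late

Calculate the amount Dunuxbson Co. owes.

Total award: £15,264

Doubled: 2 × £1,810 = £3,620
Penalty days: min(9, 60) = 9
Waiting-time penalty: 9 × £810 = £7,290
Subtotal: £1,810 + £3,620 + £7,290 = £12,720
Attorney fees: 20% of £12,720 = £2,544
Total award: £12,720 + £2,544 = £15,264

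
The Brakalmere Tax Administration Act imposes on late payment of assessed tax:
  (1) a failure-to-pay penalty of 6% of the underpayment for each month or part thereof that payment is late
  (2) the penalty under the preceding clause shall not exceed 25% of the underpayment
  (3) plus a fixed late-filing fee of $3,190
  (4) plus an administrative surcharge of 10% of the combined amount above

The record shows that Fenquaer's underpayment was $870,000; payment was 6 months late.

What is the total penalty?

Accrued rate: 6% × 6 = 36%, capped at 25% → 25%
Failure-to-pay penalty: 25% of $870,000 = $217,500
Penalty before surcharge: $217,500 + $3,190 = $220,690
Administrative surcharge: 10% of $220,690 = $22,069
Total penalty: $220,690 + $22,069 = $242,759

$242,759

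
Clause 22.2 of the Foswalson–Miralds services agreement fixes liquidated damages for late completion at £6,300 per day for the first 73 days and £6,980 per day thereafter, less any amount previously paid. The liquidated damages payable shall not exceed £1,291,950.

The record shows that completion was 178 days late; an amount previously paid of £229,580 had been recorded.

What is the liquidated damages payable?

£963,220

First 73 days: 73 × £6,300 = £459,900
Remaining days: (178 − 73) × £6,980 = £732,900
Accrued per-day damages: £459,900 + £732,900 = £1,192,800
Less amount previously paid: £1,192,800 − £229,580 = £963,220
Cap at £1,291,950: £963,220 is within the cap, no reduction.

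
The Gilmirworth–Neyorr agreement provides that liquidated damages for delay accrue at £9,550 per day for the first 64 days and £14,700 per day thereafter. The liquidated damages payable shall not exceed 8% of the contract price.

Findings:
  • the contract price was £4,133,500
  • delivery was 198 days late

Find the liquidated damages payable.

£330,680

First 64 days: 64 × £9,550 = £611,200
Remaining days: (198 − 64) × £14,700 = £1,969,800
Accrued per-day damages: £611,200 + £1,969,800 = £2,581,000
Cap: 8% of £4,133,500 = £330,680
Cap at £330,680: £2,581,000 exceeds the cap → £330,680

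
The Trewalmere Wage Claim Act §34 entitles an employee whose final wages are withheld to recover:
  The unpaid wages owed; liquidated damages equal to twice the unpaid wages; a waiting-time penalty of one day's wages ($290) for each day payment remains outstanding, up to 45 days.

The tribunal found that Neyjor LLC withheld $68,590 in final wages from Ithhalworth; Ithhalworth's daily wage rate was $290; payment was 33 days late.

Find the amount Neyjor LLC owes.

Total award: $215,340

Doubled: 2 × $68,590 = $137,180
Penalty days: min(33, 45) = 33
Waiting-time penalty: 33 × $290 = $9,570
Total award: $68,590 + $137,180 + $9,570 = $215,340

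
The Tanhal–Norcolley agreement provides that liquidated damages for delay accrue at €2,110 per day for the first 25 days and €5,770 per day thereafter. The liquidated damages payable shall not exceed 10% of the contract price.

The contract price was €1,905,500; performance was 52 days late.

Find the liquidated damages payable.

€190,550

First 25 days: 25 × €2,110 = €52,750
Remaining days: (52 − 25) × €5,770 = €155,790
Accrued per-day damages: €52,750 + €155,790 = €208,540
Cap: 10% of €1,905,500 = €190,550
Cap at €190,550: €208,540 exceeds the cap → €190,550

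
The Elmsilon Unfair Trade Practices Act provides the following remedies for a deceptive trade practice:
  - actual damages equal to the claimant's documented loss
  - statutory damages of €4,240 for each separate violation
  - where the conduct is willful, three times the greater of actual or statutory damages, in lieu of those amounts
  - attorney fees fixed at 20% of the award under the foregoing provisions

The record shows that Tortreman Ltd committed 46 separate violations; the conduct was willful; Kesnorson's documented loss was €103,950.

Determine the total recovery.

Statutory damages: 46 × €4,240 = €195,040
Greater of actual damages (€103,950) or statutory damages (€195,040): €195,040
Trebled: 3 × €195,040 = €585,120
Attorney fees: 20% of €585,120 = €117,024
Total recovery: €585,120 + €117,024 = €702,144

€702,144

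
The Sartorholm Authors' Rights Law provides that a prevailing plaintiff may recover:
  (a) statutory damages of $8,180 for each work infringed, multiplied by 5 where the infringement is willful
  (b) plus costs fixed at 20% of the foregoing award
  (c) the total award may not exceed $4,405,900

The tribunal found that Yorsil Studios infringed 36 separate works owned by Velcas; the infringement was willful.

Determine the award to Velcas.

$1,766,880

Statutory damages: 36 × $8,180 = $294,480
Multiplied by 5: 5 × $294,480 = $1,472,400
Costs: 20% of $1,472,400 = $294,480
Award plus costs: $1,472,400 + $294,480 = $1,766,880
Cap at $4,405,900: $1,766,880 is within the cap, no reduction.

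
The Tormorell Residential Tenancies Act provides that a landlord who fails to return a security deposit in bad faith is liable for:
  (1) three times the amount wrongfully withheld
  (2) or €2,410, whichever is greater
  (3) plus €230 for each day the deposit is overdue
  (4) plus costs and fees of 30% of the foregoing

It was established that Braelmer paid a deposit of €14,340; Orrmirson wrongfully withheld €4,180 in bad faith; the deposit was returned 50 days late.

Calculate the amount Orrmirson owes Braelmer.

Trebled: 3 × €4,180 = €12,540
Minimum €2,410: €12,540 meets the minimum, no increase.
Late-return penalty: 50 × €230 = €11,500
Damages plus late penalty: €12,540 + €11,500 = €24,040
Costs and fees: 30% of €24,040 = €7,212
Total recovery: €24,040 + €7,212 = €31,252

€31,252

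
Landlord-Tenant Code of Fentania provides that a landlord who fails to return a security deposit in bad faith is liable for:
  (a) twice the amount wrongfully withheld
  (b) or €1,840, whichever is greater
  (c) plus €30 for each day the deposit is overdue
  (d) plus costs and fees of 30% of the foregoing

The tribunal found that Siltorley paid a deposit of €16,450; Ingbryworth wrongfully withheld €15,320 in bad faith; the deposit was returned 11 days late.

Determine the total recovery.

€40,261

Doubled: 2 × €15,320 = €30,640
Minimum €1,840: €30,640 meets the minimum, no increase.
Late-return penalty: 11 × €30 = €330
Damages plus late penalty: €30,640 + €330 = €30,970
Costs and fees: 30% of €30,970 = €9,291
Total recovery: €30,970 + €9,291 = €40,261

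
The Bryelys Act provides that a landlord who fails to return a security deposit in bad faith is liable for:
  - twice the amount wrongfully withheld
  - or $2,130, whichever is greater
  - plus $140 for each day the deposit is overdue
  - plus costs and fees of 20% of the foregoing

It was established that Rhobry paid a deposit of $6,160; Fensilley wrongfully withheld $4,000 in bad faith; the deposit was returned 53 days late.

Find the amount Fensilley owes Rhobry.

Doubled: 2 × $4,000 = $8,000
Minimum $2,130: $8,000 meets the minimum, no increase.
Late-return penalty: 53 × $140 = $7,420
Damages plus late penalty: $8,000 + $7,420 = $15,420
Costs and fees: 20% of $15,420 = $3,084
Total recovery: $15,420 + $3,084 = $18,504

$18,504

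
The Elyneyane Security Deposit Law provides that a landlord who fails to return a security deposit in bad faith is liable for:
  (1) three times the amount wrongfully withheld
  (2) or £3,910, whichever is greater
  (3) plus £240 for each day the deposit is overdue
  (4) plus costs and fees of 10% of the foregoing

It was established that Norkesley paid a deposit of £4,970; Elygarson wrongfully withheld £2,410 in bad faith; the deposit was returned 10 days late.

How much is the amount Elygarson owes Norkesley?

£10,593

Trebled: 3 × £2,410 = £7,230
Minimum £3,910: £7,230 meets the minimum, no increase.
Late-return penalty: 10 × £240 = £2,400
Damages plus late penalty: £7,230 + £2,400 = £9,630
Costs and fees: 10% of £9,630 = £963
Total recovery: £9,630 + £963 = £10,593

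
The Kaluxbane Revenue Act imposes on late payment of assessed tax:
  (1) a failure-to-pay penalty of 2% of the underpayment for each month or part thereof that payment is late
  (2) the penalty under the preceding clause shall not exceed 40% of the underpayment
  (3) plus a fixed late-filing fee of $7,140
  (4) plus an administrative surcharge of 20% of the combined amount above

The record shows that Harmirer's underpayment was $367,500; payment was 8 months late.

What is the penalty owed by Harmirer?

$79,128

Accrued rate: 2% × 8 = 16%, capped at 40% → 16%
Failure-to-pay penalty: 16% of $367,500 = $58,800
Penalty before surcharge: $58,800 + $7,140 = $65,940
Administrative surcharge: 20% of $65,940 = $13,188
Total penalty: $65,940 + $13,188 = $79,128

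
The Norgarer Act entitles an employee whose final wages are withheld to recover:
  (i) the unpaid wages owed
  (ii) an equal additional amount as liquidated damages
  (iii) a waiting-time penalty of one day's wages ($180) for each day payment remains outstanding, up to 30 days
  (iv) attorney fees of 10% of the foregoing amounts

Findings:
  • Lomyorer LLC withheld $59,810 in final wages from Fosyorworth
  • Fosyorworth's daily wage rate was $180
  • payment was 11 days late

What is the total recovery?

Liquidated damages (equal amount): $59,810
Penalty days: min(11, 30) = 11
Waiting-time penalty: 11 × $180 = $1,980
Subtotal: $59,810 + $59,810 + $1,980 = $121,600
Attorney fees: 10% of $121,600 = $12,160
Total award: $121,600 + $12,160 = $133,760

$133,760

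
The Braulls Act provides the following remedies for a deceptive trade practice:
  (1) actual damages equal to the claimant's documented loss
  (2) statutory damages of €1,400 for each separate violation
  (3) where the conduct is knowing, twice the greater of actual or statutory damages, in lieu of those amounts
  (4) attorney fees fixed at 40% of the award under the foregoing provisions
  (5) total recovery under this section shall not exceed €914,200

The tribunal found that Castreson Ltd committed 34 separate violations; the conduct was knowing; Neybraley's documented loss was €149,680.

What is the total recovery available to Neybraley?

Statutory damages: 34 × €1,400 = €47,600
Greater of actual damages (€149,680) or statutory damages (€47,600): €149,680
Doubled: 2 × €149,680 = €299,360
Attorney fees: 40% of €299,360 = €119,744
Total before cap: €299,360 + €119,744 = €419,104
Cap at €914,200: €419,104 is within the cap, no reduction.

€419,104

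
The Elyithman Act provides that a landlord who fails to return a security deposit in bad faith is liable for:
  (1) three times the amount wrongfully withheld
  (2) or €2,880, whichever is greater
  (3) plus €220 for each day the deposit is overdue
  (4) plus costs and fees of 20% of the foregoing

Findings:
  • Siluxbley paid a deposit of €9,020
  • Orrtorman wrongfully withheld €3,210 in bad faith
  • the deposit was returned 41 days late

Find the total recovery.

€22,380

Trebled: 3 × €3,210 = €9,630
Minimum €2,880: €9,630 meets the minimum, no increase.
Late-return penalty: 41 × €220 = €9,020
Damages plus late penalty: €9,630 + €9,020 = €18,650
Costs and fees: 20% of €18,650 = €3,730
Total recovery: €18,650 + €3,730 = €22,380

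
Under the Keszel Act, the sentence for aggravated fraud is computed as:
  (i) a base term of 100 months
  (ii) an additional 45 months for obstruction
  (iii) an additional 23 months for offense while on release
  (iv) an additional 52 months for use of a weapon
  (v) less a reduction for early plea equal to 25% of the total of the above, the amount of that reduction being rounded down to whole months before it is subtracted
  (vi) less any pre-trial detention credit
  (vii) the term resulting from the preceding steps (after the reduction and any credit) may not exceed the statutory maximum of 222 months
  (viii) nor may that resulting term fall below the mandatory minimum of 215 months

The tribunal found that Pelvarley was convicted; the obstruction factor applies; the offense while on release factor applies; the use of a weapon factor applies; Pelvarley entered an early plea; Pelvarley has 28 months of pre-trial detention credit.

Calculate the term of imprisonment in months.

Obstruction enhancement: +45 months
Offense while on release enhancement: +23 months
Use of a weapon enhancement: +52 months
Adjusted term: 100 months + 45 months + 23 months + 52 months = 220 months
Early plea reduction: 25% of 220 months = 55 months (rounded down)
After reduction: 220 − 55 = 165 months
Less pre-trial detention credit: 165 months − 28 months = 137 months
Cap at 222 months: 137 months is within the cap, no reduction.
Minimum 215 months: 137 months is below the minimum → 215 months

215 months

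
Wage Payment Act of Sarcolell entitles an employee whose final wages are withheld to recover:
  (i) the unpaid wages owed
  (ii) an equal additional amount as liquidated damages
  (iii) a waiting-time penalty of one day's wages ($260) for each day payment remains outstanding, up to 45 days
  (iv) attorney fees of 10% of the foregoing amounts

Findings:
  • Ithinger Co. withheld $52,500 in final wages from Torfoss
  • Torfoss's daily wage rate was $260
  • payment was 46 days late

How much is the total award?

Total award: $128,370

Liquidated damages (equal amount): $52,500
Penalty days: min(46, 45) = 45
Waiting-time penalty: 45 × $260 = $11,700
Subtotal: $52,500 + $52,500 + $11,700 = $116,700
Attorney fees: 10% of $116,700 = $11,670
Total award: $116,700 + $11,670 = $128,370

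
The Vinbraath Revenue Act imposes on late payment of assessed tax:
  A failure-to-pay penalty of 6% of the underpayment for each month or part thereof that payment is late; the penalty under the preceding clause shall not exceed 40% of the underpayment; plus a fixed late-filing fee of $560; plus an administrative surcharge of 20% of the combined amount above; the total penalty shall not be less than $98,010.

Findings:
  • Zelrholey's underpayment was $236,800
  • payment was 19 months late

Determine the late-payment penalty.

$114,336

Accrued rate: 6% × 19 = 114%, capped at 40% → 40%
Failure-to-pay penalty: 40% of $236,800 = $94,720
Penalty before surcharge: $94,720 + $560 = $95,280
Administrative surcharge: 20% of $95,280 = $19,056
Total penalty: $95,280 + $19,056 = $114,336
Minimum $98,010: $114,336 meets the minimum, no increase.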